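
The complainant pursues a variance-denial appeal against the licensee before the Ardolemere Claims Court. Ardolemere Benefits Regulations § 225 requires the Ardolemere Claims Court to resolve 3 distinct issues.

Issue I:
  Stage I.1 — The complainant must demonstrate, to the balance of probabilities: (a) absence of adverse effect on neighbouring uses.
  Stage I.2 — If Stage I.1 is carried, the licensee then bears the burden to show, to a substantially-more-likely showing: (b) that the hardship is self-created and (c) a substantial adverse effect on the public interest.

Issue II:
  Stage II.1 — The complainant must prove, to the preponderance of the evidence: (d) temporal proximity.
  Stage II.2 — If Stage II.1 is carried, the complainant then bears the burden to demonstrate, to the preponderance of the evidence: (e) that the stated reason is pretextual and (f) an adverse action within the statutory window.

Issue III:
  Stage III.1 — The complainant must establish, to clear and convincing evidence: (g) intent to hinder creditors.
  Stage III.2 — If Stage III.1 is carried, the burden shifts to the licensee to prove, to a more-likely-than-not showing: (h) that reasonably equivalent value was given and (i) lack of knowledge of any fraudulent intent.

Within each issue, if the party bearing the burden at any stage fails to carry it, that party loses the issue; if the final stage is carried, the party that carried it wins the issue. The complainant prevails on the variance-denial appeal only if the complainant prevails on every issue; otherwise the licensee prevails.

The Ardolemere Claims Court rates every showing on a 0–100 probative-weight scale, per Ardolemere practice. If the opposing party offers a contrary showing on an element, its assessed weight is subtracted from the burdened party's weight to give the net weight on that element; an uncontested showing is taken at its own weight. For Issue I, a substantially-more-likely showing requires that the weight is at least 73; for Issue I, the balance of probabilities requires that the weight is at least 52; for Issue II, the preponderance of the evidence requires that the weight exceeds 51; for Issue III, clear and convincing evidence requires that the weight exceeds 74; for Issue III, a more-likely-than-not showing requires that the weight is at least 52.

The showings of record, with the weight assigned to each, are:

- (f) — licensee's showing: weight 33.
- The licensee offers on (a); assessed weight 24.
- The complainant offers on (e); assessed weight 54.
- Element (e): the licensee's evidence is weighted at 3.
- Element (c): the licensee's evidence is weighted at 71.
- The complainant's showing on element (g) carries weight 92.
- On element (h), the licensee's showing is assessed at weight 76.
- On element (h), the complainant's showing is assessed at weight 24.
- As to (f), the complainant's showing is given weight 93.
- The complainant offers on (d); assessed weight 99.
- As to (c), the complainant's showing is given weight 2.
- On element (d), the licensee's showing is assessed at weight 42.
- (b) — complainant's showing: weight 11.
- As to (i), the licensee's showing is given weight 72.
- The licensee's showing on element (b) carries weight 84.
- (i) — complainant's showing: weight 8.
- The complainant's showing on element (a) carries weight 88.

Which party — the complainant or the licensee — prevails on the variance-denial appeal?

licensee

— Issue I —
Stage I.1 — burden on complainant; standard: the balance of probabilities (weight is at least 52).
    (a): 88 − 24 = 64 ≥ 52 [met]
  Stage I.1 carried; the burden shifts to the licensee.
Stage I.2 — burden on licensee; standard: a substantially-more-likely showing (weight is at least 73).
    (b): 84 − 11 = 73 ≥ 73 [met]
    (c): 71 − 2 = 69 < 73 [not met]
  The licensee does not carry Stage I.2.
The analysis ends at Stage I.2; the complainant prevails on this issue.
— Issue II —
Stage II.1 — burden on complainant; standard: the preponderance of the evidence (weight exceeds 51).
    (d): 99 − 42 = 57 > 51 [met]
  Stage II.1 is satisfied; the complainant continues to bear the burden.
Stage II.2 — burden on complainant; standard: the preponderance of the evidence (weight exceeds 51).
    (e): 54 − 3 = 51 ≤ 51 [not met]
    (f): 93 − 33 = 60 > 51 [met]
  Stage II.2 not carried; the complainant fails its burden.
The licensee prevails on this issue.
— Issue III —
At Stage III.1 the complainant must meet clear and convincing evidence (weight exceeds 74): on (g) the weight is 92, > 74, so (g) meets the standard.
  Stage III.1 is satisfied; the onus moves to the licensee.
At Stage III.2 the licensee must meet a more-likely-than-not showing (weight is at least 52): on (h) the weight is 76 less the opposing 24 gives net 52, which does reach 52, so (h) meets the standard; on (i) the weight is 72 less the opposing 8 gives net 64, ≥ 52, so (i) meets the standard.
  Stage III.2 carried; the final stage is satisfied.
With every stage satisfied, the licensee prevails on this issue.
Per-issue: Issue I → complainant; Issue II → licensee; Issue III → licensee. The complainant must prevail on every issue; overall, the licensee prevails.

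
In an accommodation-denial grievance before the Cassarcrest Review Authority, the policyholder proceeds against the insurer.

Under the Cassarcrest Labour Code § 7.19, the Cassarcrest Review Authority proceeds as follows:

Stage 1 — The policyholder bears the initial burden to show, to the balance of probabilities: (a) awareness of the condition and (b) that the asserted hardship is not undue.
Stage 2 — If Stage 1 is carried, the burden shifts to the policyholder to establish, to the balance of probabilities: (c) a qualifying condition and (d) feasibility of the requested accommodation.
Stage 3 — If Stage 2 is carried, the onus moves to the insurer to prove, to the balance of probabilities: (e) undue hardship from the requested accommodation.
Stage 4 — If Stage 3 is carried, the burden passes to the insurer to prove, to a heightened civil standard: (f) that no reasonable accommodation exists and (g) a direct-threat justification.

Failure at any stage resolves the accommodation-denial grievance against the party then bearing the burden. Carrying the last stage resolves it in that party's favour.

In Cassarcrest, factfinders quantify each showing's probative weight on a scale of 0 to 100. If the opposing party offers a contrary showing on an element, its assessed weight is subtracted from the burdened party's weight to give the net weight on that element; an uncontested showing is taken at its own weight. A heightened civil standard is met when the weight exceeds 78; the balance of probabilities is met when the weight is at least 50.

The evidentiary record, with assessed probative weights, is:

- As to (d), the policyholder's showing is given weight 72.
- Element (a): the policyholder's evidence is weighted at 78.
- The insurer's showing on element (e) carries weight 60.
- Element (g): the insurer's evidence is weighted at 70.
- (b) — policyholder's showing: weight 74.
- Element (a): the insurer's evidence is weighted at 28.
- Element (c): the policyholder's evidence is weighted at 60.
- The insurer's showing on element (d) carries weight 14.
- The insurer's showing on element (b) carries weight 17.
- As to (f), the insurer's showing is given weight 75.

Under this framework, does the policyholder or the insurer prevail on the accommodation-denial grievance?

Stage 1 — burden on policyholder; standard: the balance of probabilities (weight is at least 50).
    (a): 78 − 28 = 50 ≥ 50 [met]
    (b): 74 − 17 = 57 ≥ 50 [met]
  All elements met. The policyholder retains the burden for Stage 2.
Stage 2 — burden on policyholder; standard: the balance of probabilities (weight is at least 50).
    (c): 60 ≥ 50 [met]
    (d): 72 − 14 = 58 ≥ 50 [met]
  Stage 2 is satisfied; the onus moves to the insurer.
Stage 3 — burden on insurer; standard: the balance of probabilities (weight is at least 50).
    (e): 60 ≥ 50 [met]
  Stage 3 is satisfied; the insurer continues to bear the burden.
Stage 4 — burden on insurer; standard: a heightened civil standard (weight exceeds 78).
    (f): 75 ≤ 78 [not met]
    (g): 70 ≤ 78 [not met]
  Stage 4 not carried; the insurer fails its burden.
The policyholder prevails.

policyholder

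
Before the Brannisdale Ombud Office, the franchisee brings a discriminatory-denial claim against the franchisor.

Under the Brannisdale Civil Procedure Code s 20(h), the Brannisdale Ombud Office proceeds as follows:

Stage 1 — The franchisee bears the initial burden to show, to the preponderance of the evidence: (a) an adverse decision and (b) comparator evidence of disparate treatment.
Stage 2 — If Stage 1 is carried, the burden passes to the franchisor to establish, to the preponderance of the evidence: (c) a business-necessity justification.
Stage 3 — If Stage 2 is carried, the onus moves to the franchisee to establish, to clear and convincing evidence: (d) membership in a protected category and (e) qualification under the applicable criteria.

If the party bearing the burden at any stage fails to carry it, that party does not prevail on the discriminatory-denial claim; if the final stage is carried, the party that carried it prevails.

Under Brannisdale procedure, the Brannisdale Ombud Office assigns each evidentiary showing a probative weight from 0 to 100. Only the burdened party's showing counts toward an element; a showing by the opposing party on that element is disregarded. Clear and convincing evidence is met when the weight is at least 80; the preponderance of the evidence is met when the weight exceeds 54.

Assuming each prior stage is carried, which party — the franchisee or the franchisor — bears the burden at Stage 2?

franchisor

Stage 2's rule assigns the burden to the franchisor (to the preponderance of the evidence).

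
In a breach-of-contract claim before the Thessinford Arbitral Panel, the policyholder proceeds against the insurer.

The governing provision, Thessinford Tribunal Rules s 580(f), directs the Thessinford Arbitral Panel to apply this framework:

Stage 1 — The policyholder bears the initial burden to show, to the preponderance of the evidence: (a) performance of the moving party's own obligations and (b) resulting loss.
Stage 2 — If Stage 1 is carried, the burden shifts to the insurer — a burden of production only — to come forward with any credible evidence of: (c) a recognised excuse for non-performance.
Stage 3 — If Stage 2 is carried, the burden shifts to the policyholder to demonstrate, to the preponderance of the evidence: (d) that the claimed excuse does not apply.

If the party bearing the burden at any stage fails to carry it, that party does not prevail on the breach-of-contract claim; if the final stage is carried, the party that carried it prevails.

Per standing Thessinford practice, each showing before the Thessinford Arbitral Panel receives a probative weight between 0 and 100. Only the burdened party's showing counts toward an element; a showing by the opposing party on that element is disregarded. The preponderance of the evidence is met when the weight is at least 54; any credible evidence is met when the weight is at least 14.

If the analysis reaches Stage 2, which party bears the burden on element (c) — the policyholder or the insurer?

insurer

Stage 2's rule assigns the burden to the insurer (to any credible evidence).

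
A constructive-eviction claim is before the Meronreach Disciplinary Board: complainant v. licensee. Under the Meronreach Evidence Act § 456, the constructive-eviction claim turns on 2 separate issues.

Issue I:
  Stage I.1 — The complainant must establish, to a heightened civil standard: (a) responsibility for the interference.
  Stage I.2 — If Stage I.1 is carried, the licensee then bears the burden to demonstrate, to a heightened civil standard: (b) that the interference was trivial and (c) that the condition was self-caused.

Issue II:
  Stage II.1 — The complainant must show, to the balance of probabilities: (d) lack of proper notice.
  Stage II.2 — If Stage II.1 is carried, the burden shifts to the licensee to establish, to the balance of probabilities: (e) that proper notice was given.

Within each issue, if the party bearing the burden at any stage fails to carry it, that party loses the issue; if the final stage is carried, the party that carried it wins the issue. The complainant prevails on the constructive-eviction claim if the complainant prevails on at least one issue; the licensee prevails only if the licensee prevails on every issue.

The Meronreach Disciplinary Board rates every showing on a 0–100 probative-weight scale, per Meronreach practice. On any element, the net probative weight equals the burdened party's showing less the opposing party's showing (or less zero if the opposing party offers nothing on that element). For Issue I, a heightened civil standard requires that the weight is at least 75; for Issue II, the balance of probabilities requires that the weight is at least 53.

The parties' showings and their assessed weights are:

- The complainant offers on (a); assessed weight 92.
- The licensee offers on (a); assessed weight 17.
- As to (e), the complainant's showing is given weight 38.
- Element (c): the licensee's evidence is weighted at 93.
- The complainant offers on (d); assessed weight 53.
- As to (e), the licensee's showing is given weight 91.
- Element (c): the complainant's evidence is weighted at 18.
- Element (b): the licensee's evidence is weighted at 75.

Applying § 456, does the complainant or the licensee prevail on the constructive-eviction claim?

licensee

— Issue I —
Stage I.1 (complainant, a heightened civil standard, weight is at least 75): (a) net 92−17=75 ≥ 75 — meets.
  All elements met. The burden passes to the licensee.
Stage I.2 (licensee, a heightened civil standard, weight is at least 75): (b) 75 ≥ 75 — meets; (c) net 93−18=75 ≥ 75 — meets.
  Stage I.2 carried; the final stage is satisfied.
All stages carried — the licensee prevails on this issue.
— Issue II —
Stage II.1 — burden on complainant; standard: the balance of probabilities (weight is at least 53).
    (d): 53 ≥ 53 [met]
  All elements met. The burden passes to the licensee.
Stage II.2 — burden on licensee; standard: the balance of probabilities (weight is at least 53).
    (e): 91 − 38 = 53 ≥ 53 [met]
  Stage II.2 carried; the final stage is satisfied.
With every stage satisfied, the licensee prevails on this issue.
Per-issue: Issue I → licensee; Issue II → licensee. The complainant must prevail on at least one issue; overall, the licensee prevails.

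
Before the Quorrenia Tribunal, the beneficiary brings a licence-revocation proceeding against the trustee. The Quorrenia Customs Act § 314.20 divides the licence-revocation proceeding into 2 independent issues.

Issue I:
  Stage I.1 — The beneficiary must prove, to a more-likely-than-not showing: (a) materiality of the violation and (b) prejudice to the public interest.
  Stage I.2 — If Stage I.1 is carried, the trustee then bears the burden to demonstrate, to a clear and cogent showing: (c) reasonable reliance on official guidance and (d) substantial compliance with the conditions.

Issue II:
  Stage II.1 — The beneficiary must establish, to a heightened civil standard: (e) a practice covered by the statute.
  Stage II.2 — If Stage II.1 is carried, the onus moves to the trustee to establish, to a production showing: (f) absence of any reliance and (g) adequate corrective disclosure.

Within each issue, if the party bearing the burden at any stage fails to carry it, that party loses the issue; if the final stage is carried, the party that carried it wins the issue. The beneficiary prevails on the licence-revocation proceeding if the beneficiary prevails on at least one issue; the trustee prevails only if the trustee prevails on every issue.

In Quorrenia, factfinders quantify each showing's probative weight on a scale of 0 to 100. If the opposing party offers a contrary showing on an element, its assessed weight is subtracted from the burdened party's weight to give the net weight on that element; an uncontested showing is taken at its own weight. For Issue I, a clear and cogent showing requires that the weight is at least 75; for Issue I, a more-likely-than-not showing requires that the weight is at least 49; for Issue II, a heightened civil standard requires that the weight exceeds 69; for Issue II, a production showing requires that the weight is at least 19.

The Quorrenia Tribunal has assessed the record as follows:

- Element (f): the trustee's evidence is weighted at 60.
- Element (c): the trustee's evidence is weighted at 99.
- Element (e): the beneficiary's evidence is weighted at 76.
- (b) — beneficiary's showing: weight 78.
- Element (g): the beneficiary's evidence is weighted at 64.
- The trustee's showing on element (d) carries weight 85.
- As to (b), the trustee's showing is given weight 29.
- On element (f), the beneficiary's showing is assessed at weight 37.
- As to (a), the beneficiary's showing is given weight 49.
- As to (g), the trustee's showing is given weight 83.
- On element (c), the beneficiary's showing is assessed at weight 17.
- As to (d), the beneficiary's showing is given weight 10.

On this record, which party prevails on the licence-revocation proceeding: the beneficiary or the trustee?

— Issue I —
At Stage I.1 the beneficiary must meet a more-likely-than-not showing (weight is at least 49): on (a) the weight is 49, which does reach 49, so (a) meets the standard; on (b) the weight is 78 less the opposing 29 gives net 49, ≥ 49, so (b) meets the standard.
  Stage I.1 is satisfied; the onus moves to the trustee.
At Stage I.2 the trustee must meet a clear and cogent showing (weight is at least 75): on (c) the weight is 99 less the opposing 17 gives net 82, which does reach 75, so (c) meets the standard; on (d) the weight is 85 less the opposing 10 gives net 75, ≥ 75, so (d) meets the standard.
  Stage I.2 carried; the final stage is satisfied.
All stages carried — the trustee prevails on this issue.
— Issue II —
Stage II.1 (beneficiary, a heightened civil standard, weight exceeds 69): (e) 76 > 69 — meets.
  Stage II.1 carried; the burden shifts to the trustee.
Stage II.2 (trustee, a production showing, weight is at least 19): (f) net 60−37=23 ≥ 19 — meets; (g) net 83−64=19 ≥ 19 — meets.
  All elements met at the final stage.
With every stage satisfied, the trustee prevails on this issue.
Per-issue: Issue I → trustee; Issue II → trustee. The beneficiary must prevail on at least one issue; overall, the trustee prevails.

trustee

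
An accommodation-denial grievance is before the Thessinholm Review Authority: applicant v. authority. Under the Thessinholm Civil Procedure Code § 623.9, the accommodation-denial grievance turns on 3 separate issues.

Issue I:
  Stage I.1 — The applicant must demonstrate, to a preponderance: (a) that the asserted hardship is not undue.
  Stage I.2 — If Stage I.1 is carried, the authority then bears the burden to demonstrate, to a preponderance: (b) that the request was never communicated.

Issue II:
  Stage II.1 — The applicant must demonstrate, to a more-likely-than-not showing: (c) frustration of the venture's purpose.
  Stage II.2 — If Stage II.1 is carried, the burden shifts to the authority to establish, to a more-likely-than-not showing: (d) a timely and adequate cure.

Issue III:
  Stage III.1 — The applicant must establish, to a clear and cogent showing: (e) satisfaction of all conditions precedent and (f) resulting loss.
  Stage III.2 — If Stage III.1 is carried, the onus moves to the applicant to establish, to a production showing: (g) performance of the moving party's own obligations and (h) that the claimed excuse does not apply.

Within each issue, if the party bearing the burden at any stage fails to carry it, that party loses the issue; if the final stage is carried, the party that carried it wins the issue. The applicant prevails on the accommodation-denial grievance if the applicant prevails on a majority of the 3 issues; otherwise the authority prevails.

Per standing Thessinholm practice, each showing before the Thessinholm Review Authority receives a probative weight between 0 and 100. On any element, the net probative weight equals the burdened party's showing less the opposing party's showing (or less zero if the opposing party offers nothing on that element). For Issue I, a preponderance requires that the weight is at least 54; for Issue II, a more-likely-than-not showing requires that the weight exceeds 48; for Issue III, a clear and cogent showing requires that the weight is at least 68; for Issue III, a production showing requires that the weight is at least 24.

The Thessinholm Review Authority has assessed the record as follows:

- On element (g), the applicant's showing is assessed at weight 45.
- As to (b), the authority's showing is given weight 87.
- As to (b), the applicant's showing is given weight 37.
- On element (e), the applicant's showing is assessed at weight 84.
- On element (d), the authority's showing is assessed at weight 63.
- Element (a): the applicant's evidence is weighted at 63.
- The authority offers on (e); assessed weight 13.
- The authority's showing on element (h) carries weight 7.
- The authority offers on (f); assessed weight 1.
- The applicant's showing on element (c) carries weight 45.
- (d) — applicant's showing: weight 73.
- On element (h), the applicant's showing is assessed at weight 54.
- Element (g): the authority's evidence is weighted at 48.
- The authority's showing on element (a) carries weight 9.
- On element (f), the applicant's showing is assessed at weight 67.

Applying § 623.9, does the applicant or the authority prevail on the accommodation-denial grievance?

authority

— Issue I —
Stage I.1 (applicant, a preponderance, weight is at least 54): (a) net 63−9=54 ≥ 54 — meets.
  Stage I.1 carried; the burden shifts to the authority.
Stage I.2 (authority, a preponderance, weight is at least 54): (b) net 87−37=50 < 54 — fails.
  Not every element is met, so the authority fails to carry Stage I.2.
The analysis ends at Stage I.2; the applicant prevails on this issue.
— Issue II —
At Stage II.1 the applicant must meet a more-likely-than-not showing (weight exceeds 48): on (c) the weight is 45, which does not exceed 48, so (c) does not meet the standard.
  Not every element is met, so the applicant fails to carry Stage II.1.
The analysis ends at Stage II.1; the authority prevails on this issue.
— Issue III —
Stage III.1 (applicant, a clear and cogent showing, weight is at least 68): (e) net 84−13=71 ≥ 68 — meets; (f) net 67−1=66 < 68 — fails.
  The applicant does not carry Stage III.1.
So the authority prevails on this issue.
Per-issue: Issue I → applicant; Issue II → authority; Issue III → authority. The applicant must prevail on a majority of issues; overall, the authority prevails.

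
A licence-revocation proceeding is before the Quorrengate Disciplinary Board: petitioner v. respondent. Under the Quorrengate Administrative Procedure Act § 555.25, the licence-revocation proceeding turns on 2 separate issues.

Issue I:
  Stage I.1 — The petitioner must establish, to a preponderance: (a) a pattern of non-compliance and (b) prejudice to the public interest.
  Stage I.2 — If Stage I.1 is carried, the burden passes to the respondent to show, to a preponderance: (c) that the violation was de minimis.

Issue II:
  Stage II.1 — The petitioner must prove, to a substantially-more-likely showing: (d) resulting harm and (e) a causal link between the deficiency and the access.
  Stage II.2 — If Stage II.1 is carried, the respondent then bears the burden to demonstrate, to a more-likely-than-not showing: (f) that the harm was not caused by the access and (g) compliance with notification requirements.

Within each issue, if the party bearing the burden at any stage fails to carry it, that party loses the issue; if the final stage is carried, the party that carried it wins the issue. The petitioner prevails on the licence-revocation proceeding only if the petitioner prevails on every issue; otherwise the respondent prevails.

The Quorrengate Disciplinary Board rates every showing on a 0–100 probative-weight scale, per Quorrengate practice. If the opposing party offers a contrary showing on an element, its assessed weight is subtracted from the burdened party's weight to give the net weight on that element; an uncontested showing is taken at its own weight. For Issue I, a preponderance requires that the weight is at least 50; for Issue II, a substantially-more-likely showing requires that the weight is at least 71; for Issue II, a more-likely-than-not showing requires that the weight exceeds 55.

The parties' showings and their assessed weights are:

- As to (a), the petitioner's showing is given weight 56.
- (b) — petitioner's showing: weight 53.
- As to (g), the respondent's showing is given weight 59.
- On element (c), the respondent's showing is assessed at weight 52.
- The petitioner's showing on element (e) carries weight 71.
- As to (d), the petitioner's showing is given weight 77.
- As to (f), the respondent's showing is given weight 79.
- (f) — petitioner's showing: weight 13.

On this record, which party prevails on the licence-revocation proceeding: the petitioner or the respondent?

— Issue I —
At Stage I.1 the petitioner must meet a preponderance (weight is at least 50): on (a) the weight is 56, which does reach 50, so (a) meets the standard; on (b) the weight is 53, which does reach 50, so (b) meets the standard.
  Stage I.1 is satisfied; the onus moves to the respondent.
At Stage I.2 the respondent must meet a preponderance (weight is at least 50): on (c) the weight is 52, ≥ 50, so (c) meets the standard.
  All elements met at the final stage.
All stages carried — the respondent prevails on this issue.
— Issue II —
Stage II.1 — burden on petitioner; standard: a substantially-more-likely showing (weight is at least 71).
    (d): 77 ≥ 71 [met]
    (e): 71 ≥ 71 [met]
  Stage II.1 is satisfied; the onus moves to the respondent.
Stage II.2 — burden on respondent; standard: a more-likely-than-not showing (weight exceeds 55).
    (f): 79 − 13 = 66 > 55 [met]
    (g): 59 > 55 [met]
  Stage II.2 carried; the final stage is satisfied.
Every stage carried; the respondent prevails on this issue.
Per-issue: Issue I → respondent; Issue II → respondent. The petitioner must prevail on every issue; overall, the respondent prevails.

respondent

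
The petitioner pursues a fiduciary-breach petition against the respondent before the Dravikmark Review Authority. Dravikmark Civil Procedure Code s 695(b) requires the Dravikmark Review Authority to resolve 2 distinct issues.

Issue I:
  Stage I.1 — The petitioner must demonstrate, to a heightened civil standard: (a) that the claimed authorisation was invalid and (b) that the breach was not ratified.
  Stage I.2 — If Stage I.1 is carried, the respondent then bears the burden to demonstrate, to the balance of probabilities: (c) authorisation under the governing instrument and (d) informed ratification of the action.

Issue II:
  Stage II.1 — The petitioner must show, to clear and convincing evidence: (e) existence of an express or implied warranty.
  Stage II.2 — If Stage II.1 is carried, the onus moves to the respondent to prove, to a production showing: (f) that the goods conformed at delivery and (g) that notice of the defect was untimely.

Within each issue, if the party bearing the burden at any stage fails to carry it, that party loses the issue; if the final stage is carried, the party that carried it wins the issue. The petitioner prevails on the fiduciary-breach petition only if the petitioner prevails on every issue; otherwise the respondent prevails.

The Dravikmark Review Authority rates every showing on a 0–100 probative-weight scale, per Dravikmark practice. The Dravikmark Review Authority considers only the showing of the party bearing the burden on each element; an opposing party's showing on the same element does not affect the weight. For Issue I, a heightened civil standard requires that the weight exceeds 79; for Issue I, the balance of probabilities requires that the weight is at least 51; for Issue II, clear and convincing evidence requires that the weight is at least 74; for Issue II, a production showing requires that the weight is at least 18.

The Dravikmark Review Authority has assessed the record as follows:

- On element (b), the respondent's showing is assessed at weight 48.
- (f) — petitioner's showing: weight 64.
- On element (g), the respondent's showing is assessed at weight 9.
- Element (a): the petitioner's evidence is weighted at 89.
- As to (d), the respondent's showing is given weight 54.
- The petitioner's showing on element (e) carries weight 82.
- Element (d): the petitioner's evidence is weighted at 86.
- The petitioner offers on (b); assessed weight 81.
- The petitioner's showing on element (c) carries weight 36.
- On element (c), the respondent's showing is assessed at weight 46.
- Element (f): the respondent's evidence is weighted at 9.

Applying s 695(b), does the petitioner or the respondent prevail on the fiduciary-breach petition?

petitioner

— Issue I —
At Stage I.1 the petitioner must meet a heightened civil standard (weight exceeds 79): on (a) the weight is 89, > 79, so (a) meets the standard; on (b) the weight is 81 (the respondent's 48 is given no effect), which does exceed 79, so (b) meets the standard.
  All elements met. The burden passes to the respondent.
At Stage I.2 the respondent must meet the balance of probabilities (weight is at least 51): on (c) the weight is 46 (the petitioner's 36 is given no effect), which does not reach 51, so (c) does not meet the standard; on (d) the weight is 54 (the petitioner's 86 is given no effect), ≥ 51, so (d) meets the standard.
  Not every element is met, so the respondent fails to carry Stage I.2.
The analysis ends at Stage I.2; the petitioner prevails on this issue.
— Issue II —
At Stage II.1 the petitioner must meet clear and convincing evidence (weight is at least 74): on (e) the weight is 82, which does reach 74, so (e) meets the standard.
  Stage II.1 is satisfied; the onus moves to the respondent.
At Stage II.2 the respondent must meet a production showing (weight is at least 18): on (f) the weight is 9 (the petitioner's 64 is given no effect), which does not reach 18, so (f) does not meet the standard; on (g) the weight is 9, < 18, so (g) does not meet the standard.
  The respondent does not carry Stage II.2.
The analysis ends at Stage II.2; the petitioner prevails on this issue.
Per-issue: Issue I → petitioner; Issue II → petitioner. The petitioner must prevail on every issue; overall, the petitioner prevails.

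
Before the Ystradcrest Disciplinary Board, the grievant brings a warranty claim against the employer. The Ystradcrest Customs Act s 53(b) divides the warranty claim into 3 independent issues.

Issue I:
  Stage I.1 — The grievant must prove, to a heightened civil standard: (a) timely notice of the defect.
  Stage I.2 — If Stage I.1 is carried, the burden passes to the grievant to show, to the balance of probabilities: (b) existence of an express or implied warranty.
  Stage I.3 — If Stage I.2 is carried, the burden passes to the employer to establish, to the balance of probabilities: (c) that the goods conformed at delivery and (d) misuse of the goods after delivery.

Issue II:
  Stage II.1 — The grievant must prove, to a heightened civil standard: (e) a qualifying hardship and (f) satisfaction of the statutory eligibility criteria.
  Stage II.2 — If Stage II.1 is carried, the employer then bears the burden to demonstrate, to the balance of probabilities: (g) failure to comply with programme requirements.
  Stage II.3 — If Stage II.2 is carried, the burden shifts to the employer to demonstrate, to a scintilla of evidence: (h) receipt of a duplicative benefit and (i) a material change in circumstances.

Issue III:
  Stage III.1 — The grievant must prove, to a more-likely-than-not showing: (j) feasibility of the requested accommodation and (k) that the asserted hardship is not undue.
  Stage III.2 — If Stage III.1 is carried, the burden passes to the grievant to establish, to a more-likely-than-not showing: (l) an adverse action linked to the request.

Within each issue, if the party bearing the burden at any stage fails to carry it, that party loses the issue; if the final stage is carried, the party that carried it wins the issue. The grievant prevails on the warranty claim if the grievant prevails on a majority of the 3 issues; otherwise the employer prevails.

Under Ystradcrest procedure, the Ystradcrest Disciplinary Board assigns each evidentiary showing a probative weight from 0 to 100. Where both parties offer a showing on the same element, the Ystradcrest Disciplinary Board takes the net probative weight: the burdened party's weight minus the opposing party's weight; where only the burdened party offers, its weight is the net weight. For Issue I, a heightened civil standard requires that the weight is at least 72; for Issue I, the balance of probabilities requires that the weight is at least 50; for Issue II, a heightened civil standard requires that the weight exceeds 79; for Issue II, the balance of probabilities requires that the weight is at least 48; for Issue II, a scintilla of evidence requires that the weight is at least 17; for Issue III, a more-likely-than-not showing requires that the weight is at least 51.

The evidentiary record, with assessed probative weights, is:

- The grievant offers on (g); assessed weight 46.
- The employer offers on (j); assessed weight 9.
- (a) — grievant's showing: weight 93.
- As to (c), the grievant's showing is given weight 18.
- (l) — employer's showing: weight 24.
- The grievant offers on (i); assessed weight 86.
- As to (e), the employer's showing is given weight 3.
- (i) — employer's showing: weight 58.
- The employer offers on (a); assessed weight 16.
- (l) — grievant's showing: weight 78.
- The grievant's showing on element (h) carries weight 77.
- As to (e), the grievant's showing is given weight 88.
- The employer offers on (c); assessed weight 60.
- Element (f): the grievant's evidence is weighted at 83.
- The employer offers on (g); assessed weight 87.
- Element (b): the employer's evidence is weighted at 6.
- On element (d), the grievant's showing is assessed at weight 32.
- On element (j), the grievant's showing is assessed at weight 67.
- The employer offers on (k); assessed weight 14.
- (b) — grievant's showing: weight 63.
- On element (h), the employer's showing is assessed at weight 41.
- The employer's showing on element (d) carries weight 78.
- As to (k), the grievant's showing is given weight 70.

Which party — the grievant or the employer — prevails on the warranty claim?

— Issue I —
At Stage I.1 the grievant must meet a heightened civil standard (weight is at least 72): on (a) the weight is 93 less the opposing 16 gives net 77, which does reach 72, so (a) meets the standard.
  Stage I.1 is satisfied; the grievant continues to bear the burden.
At Stage I.2 the grievant must meet the balance of probabilities (weight is at least 50): on (b) the weight is 63 less the opposing 6 gives net 57, which does reach 50, so (b) meets the standard.
  The grievant carries Stage I.2; the employer now bears the burden.
At Stage I.3 the employer must meet the balance of probabilities (weight is at least 50): on (c) the weight is 60 less the opposing 18 gives net 42, which does not reach 50, so (c) does not meet the standard; on (d) the weight is 78 less the opposing 32 gives net 46, < 50, so (d) does not meet the standard.
  Not every element is met, so the employer fails to carry Stage I.3.
The analysis ends at Stage I.3; the grievant prevails on this issue.
— Issue II —
Stage II.1 (grievant, a heightened civil standard, weight exceeds 79): (e) net 88−3=85 > 79 — meets; (f) 83 > 79 — meets.
  All elements met. The burden passes to the employer.
Stage II.2 (employer, the balance of probabilities, weight is at least 48): (g) net 87−46=41 < 48 — fails.
  The employer does not carry Stage II.2.
So the grievant prevails on this issue.
— Issue III —
Stage III.1 (grievant, a more-likely-than-not showing, weight is at least 51): (j) net 67−9=58 ≥ 51 — meets; (k) net 70−14=56 ≥ 51 — meets.
  Stage III.1 carried; the burden remains with the grievant.
Stage III.2 (grievant, a more-likely-than-not showing, weight is at least 51): (l) net 78−24=54 ≥ 51 — meets.
  The grievant carries the last stage.
With every stage satisfied, the grievant prevails on this issue.
Per-issue: Issue I → grievant; Issue II → grievant; Issue III → grievant. The grievant must prevail on a majority of issues; overall, the grievant prevails.

grievant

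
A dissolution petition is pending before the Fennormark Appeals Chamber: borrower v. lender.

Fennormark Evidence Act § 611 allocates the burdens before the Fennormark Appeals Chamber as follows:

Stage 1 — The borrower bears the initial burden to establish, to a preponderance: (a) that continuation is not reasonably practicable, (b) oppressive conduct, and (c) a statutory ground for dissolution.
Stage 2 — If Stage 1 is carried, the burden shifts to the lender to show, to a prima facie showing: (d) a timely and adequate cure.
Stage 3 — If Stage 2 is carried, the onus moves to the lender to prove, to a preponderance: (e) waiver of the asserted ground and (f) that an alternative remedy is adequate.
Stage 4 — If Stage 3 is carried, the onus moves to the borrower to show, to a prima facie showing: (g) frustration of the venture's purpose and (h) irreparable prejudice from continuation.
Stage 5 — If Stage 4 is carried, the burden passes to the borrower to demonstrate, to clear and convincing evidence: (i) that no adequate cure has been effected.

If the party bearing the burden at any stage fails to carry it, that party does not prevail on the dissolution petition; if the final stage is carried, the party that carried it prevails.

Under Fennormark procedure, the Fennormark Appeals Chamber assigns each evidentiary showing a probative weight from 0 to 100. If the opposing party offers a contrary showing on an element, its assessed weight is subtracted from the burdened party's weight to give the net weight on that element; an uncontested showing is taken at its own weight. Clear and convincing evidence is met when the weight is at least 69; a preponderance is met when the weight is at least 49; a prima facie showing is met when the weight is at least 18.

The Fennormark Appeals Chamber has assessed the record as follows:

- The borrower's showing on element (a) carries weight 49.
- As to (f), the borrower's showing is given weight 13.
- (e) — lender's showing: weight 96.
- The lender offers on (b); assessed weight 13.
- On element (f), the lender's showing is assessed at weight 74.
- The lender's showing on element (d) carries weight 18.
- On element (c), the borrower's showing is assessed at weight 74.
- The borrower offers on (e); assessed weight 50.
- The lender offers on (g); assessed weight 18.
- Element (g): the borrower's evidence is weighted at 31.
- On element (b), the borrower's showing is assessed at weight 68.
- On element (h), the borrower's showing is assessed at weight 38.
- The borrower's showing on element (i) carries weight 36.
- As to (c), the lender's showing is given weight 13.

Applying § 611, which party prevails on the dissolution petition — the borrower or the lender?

borrower

At Stage 1 the borrower must meet a preponderance (weight is at least 49): on (a) the weight is 49, which does reach 49, so (a) meets the standard; on (b) the weight is 68 less the opposing 13 gives net 55, which does reach 49, so (b) meets the standard; on (c) the weight is 74 less the opposing 13 gives net 61, ≥ 49, so (c) meets the standard.
  Stage 1 carried; the burden shifts to the lender.
At Stage 2 the lender must meet a prima facie showing (weight is at least 18): on (d) the weight is 18, which does reach 18, so (d) meets the standard.
  All elements met. The lender retains the burden for Stage 3.
At Stage 3 the lender must meet a preponderance (weight is at least 49): on (e) the weight is 96 less the opposing 50 gives net 46, < 49, so (e) does not meet the standard; on (f) the weight is 74 less the opposing 13 gives net 61, ≥ 49, so (f) meets the standard.
  Stage 3 not carried; the lender fails its burden.
The analysis ends at Stage 3; the borrower prevails.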